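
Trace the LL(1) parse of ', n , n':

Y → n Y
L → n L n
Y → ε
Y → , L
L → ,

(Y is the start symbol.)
LL(1) parsing maintains a stack (initially the start symbol over $) and the input. At each step: if the stack top is a terminal, match it against the current input token; if it is a non-terminal N, replace it with the RHS of M[N, lookahead] (the unique production whose predict set contains the lookahead).

Stack is shown with the top on the left.

Stack    Input      Action
--------------------------
Y $      , n , n $  output Y → , L
, L $    , n , n $  match ','
L $      n , n $    output L → n L n
n L n $  n , n $    match 'n'
L n $    , n $      output L → ,
, n $    , n $      match ','
n $      n $        match 'n'
$        $          accept

The string is accepted.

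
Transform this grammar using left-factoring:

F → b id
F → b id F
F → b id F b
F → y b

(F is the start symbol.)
F → b id F'
F' → ε
F' → F F''
F'' → ε
F'' → b
F → y b

Left-factoring transforms A → αβ₁ | αβ₂ into A → αA' and A' → β₁ | β₂
(α is the longest common prefix among the alternatives). Repeat until
no nonterminal has two alternatives with a common prefix.

Round 1: F has alternatives sharing prefix 'b id'. Introduce F': F → b id F'
  Add: F' → ε
  Add: F' → F
  Add: F' → F b

Round 2: F' has alternatives sharing prefix 'F'. Introduce F'': F' → F F''
  Add: F'' → ε
  Add: F'' → b

No remaining common prefixes — done.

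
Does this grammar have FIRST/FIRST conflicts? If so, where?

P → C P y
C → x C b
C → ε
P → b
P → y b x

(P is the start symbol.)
Yes. P → C P y / P → b on { 'b' }; P → C P y / P → y b x on { 'y' }

A FIRST/FIRST conflict occurs when two productions N → α and N → β for the same non-terminal have FIRST(α) ∩ FIRST(β) ≠ ∅ (with ε ∈ FIRST of a nullable right-hand side, so two nullable alternatives also conflict).

FIRST sets of the non-terminals at (or reachable through a nullable prefix from) the front of some alternative:
  FIRST(C) = { 'x', ε }
  FIRST(P) = { 'b', 'x', 'y' }

Productions for P:
  P → C P y: FIRST = { 'b', 'x', 'y' }
  P → b: FIRST = { 'b' }
  P → y b x: FIRST = { 'y' }
Productions for C:
  C → x C b: FIRST = { 'x' }
  C → ε: FIRST = { ε }

Conflict for P: P → C P y and P → b
  Overlap: { 'b' }
Conflict for P: P → C P y and P → y b x
  Overlap: { 'y' }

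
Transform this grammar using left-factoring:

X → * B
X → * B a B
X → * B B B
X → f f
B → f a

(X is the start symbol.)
Left-factoring transforms A → αβ₁ | αβ₂ into A → αA' and A' → β₁ | β₂
(α is the longest common prefix among the alternatives). Repeat until
no nonterminal has two alternatives with a common prefix.

Round 1: X has alternatives sharing prefix '* B'. Introduce X': X → * B X'
  Add: X' → ε
  Add: X' → a B
  Add: X' → B B

No remaining common prefixes — done.

Resulting grammar:
X → * B X'
X' → ε
X' → a B
X' → B B
X → f f
B → f a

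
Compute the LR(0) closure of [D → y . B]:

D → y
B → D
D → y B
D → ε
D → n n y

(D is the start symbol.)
{ [B → . D], [D → . n n y], [D → . y B], [D → . y], [D → .], [D → y . B] }

To compute CLOSURE, for each item [A → α.Bβ] where B is a non-terminal, add [B → .γ] for all productions B → γ; repeat for the newly added items until nothing changes.

Start with: [D → y . B]
  [D → y . B] has the dot before B: add [B → . D]
  [B → . D] has the dot before D: add [D → . y], [D → . y B], [D → .], [D → . n n y]
No further items can be added.

CLOSURE = { [B → . D], [D → . n n y], [D → . y B], [D → . y], [D → .], [D → y . B] }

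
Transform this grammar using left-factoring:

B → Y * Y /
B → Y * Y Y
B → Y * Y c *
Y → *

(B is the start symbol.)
Left-factoring transforms A → αβ₁ | αβ₂ into A → αA' and A' → β₁ | β₂
(α is the longest common prefix among the alternatives). Repeat until
no nonterminal has two alternatives with a common prefix.

Round 1: B has alternatives sharing prefix 'Y * Y'. Introduce B': B → Y * Y B'
  Add: B' → /
  Add: B' → Y
  Add: B' → c *

No remaining common prefixes — done.

Resulting grammar:
B → Y * Y B'
B' → /
B' → Y
B' → c *
Y → *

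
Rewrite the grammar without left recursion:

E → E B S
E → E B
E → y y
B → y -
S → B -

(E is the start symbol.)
E → y y E'
E' → B S E'
E' → B E'
E' → ε
B → y -
S → B -

E is directly left-recursive. The standard transformation for
  A → A α₁ | ... | A α_m | β₁ | ... | β_n
is
  A  → β₁ A' | ... | β_n A'
  A' → α₁ A' | ... | α_m A' | ε

E → y y becomes E → y y E'
E → E B S becomes E' → B S E'
E → E B becomes E' → B E'
Add E' → ε

Productions for other non-terminals are unchanged:
  B → y -
  S → B -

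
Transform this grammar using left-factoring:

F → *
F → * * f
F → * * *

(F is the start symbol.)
F → * F'
F' → ε
F' → * F''
F'' → f
F'' → *

Left-factoring transforms A → αβ₁ | αβ₂ into A → αA' and A' → β₁ | β₂
(α is the longest common prefix among the alternatives). Repeat until
no nonterminal has two alternatives with a common prefix.

Round 1: F has alternatives sharing prefix '*'. Introduce F': F → * F'
  Add: F' → ε
  Add: F' → * f
  Add: F' → * *

Round 2: F' has alternatives sharing prefix '*'. Introduce F'': F' → * F''
  Add: F'' → f
  Add: F'' → *

No remaining common prefixes — done.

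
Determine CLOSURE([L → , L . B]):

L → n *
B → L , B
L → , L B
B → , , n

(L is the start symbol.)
To compute CLOSURE, for each item [A → α.Bβ] where B is a non-terminal, add [B → .γ] for all productions B → γ; repeat for the newly added items until nothing changes.

Start with: [L → , L . B]
  [L → , L . B] has the dot before B: add [B → . L , B], [B → . , , n]
  [B → . L , B] has the dot before L: add [L → . n *], [L → . , L B]
No further items can be added.

CLOSURE = { [B → . , , n], [B → . L , B], [L → , L . B], [L → . , L B], [L → . n *] }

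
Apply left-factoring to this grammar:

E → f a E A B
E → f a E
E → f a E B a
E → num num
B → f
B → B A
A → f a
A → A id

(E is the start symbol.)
E → f a E E'
E' → A B
E' → ε
E' → B a
E → num num
B → f
B → B A
A → f a
A → A id

Left-factoring transforms A → αβ₁ | αβ₂ into A → αA' and A' → β₁ | β₂
(α is the longest common prefix among the alternatives). Repeat until
no nonterminal has two alternatives with a common prefix.

Round 1: E has alternatives sharing prefix 'f a E'. Introduce E': E → f a E E'
  Add: E' → A B
  Add: E' → ε
  Add: E' → B a

No remaining common prefixes — done.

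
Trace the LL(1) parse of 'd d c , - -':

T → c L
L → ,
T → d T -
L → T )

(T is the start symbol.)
Stack is shown with the top on the left.

Stack      Input          Action
--------------------------------
T $        d d c , - - $  output T → d T -
d T - $    d d c , - - $  match 'd'
T - $      d c , - - $    output T → d T -
d T - - $  d c , - - $    match 'd'
T - - $    c , - - $      output T → c L
c L - - $  c , - - $      match 'c'
L - - $    , - - $        output L → ,
, - - $    , - - $        match ','
- - $      - - $          match '-'
- $        - $            match '-'
$          $              accept

The string is accepted.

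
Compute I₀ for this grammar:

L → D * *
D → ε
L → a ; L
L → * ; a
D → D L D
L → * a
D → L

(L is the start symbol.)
First, augment the grammar with L' → L
I₀ = CLOSURE({ [L' → . L] }):
  [L' → . L] has the dot before L: add [L → . D * *], [L → . a ; L], [L → . * ; a], [L → . * a]
  [L → . D * *] has the dot before D: add [D → .], [D → . D L D], [D → . L]
No further items can be added.

I₀ = { [D → . D L D], [D → . L], [D → .], [L → . * ; a], [L → . * a], [L → . D * *], [L → . a ; L], [L' → . L] }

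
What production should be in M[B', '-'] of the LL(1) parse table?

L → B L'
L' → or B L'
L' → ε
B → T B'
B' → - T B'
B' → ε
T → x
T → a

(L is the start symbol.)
To find M[B', '-'], we find productions for B' where '-' is in the predict set (PREDICT(N → α) = (FIRST(α) \ {ε}) ∪ (FOLLOW(N) if α ⇒* ε)).

Relevant sets:
  FOLLOW(B') = { $, 'or' }

B' → - T B': PREDICT = { '-' }
  '-' is in predict set, so this production goes in M[B', '-']
B' → ε: PREDICT = { $, 'or' }

M[B', '-'] = B' → - T B'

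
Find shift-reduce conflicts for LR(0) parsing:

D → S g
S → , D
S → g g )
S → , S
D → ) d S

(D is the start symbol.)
A shift-reduce conflict occurs when an LR(0) state has both:
  - a complete (reduce) item [A → α .] (dot at the end), and
  - a shift item [B → β . c γ] (dot before a terminal).

Augment with D' → D and build the canonical LR(0) collection (I0 = CLOSURE({[D' → . D]}), then GOTO on every symbol after a dot until no new states appear). It has 13 states:
  I0: { [D → . ) d S], [D → . S g], [D' → . D], [S → . , D], [S → . , S], [S → . g g )] }  — shift
  I1: { [D → ) . d S] }  — shift
  I2: { [D → . ) d S], [D → . S g], [S → , . D], [S → , . S], [S → . , D], [S → . , S], [S → . g g )] }  — shift
  I3: { [D' → D .] }  — accept
  I4: { [D → S . g] }  — shift
  I5: { [S → g . g )] }  — shift
  I6: { [S → g g . )] }  — shift
  I7: { [S → g g ) .] }  — reduce
  I8: { [D → S g .] }  — reduce
  I9: { [S → , D .] }  — reduce
  I10: { [D → S . g], [S → , S .] }  — shift, reduce
  I11: { [D → ) d . S], [S → . , D], [S → . , S], [S → . g g )] }  — shift
  I12: { [D → ) d S .] }  — reduce

I10 contains reduce item [S → , S .] and shift item [D → S . g] — shift-reduce conflict.

Answer: Yes — I10: [S → , S .] vs [D → S . g]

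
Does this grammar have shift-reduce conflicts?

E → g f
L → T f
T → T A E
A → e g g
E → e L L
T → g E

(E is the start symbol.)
No shift-reduce conflicts

Augment with E' → E and build the canonical LR(0) collection (I0 = CLOSURE({[E' → . E]}), then GOTO on every symbol after a dot until no new states appear). It has 16 states:
  I0: { [E → . e L L], [E → . g f], [E' → . E] }  — shift
  I1: { [E' → E .] }  — accept
  I2: { [E → e . L L], [L → . T f], [T → . T A E], [T → . g E] }  — shift
  I3: { [E → g . f] }  — shift
  I4: { [E → g f .] }  — reduce
  I5: { [E → e L . L], [L → . T f], [T → . T A E], [T → . g E] }  — shift
  I6: { [A → . e g g], [L → T . f], [T → T . A E] }  — shift
  I7: { [E → . e L L], [E → . g f], [T → g . E] }  — shift
  I8: { [T → g E .] }  — reduce
  I9: { [E → . e L L], [E → . g f], [T → T A . E] }  — shift
  I10: { [A → e . g g] }  — shift
  I11: { [L → T f .] }  — reduce
  I12: { [A → e g . g] }  — shift
  I13: { [A → e g g .] }  — reduce
  I14: { [T → T A E .] }  — reduce
  I15: { [E → e L L .] }  — reduce

No state contains both a complete item and a shift item.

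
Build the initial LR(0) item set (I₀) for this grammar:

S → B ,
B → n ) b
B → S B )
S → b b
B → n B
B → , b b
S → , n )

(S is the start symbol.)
First, augment the grammar with S' → S
I₀ = CLOSURE({ [S' → . S] }):
  [S' → . S] has the dot before S: add [S → . B ,], [S → . b b], [S → . , n )]
  [S → . B ,] has the dot before B: add [B → . n ) b], [B → . S B )], [B → . n B], [B → . , b b]
No further items can be added.

I₀ = { [B → . , b b], [B → . S B )], [B → . n ) b], [B → . n B], [S → . , n )], [S → . B ,], [S → . b b], [S' → . S] }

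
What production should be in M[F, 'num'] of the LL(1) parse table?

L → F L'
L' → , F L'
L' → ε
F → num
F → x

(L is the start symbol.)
To find M[F, 'num'], we find productions for F where 'num' is in the predict set (PREDICT(N → α) = (FIRST(α) \ {ε}) ∪ (FOLLOW(N) if α ⇒* ε)).

F → num: PREDICT = { 'num' }
  'num' is in predict set, so this production goes in M[F, 'num']
F → x: PREDICT = { 'x' }

M[F, 'num'] = F → num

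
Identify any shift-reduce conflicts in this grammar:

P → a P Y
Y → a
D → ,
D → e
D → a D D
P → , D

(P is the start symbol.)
No shift-reduce conflicts

A shift-reduce conflict occurs when an LR(0) state has both:
  - a complete (reduce) item [A → α .] (dot at the end), and
  - a shift item [B → β . c γ] (dot before a terminal).

Augment with P' → P and build the canonical LR(0) collection (I0 = CLOSURE({[P' → . P]}), then GOTO on every symbol after a dot until no new states appear). It has 13 states:
  I0: { [P → . , D], [P → . a P Y], [P' → . P] }  — shift
  I1: { [D → . ,], [D → . a D D], [D → . e], [P → , . D] }  — shift
  I2: { [P' → P .] }  — accept
  I3: { [P → . , D], [P → . a P Y], [P → a . P Y] }  — shift
  I4: { [P → a P . Y], [Y → . a] }  — shift
  I5: { [P → a P Y .] }  — reduce
  I6: { [Y → a .] }  — reduce
  I7: { [D → , .] }  — reduce
  I8: { [P → , D .] }  — reduce
  I9: { [D → . ,], [D → . a D D], [D → . e], [D → a . D D] }  — shift
  I10: { [D → e .] }  — reduce
  I11: { [D → . ,], [D → . a D D], [D → . e], [D → a D . D] }  — shift
  I12: { [D → a D D .] }  — reduce

No state contains both a complete item and a shift item.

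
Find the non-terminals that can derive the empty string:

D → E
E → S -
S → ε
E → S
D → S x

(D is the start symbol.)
{ 'D', 'E', 'S' }

ε-productions: S → ε
So S is immediately nullable.
E → S: every symbol on the right is nullable, so E is nullable too.
D → E: every symbol on the right is nullable, so D is nullable too.
Every non-terminal is now nullable.
Nullable = { 'D', 'E', 'S' }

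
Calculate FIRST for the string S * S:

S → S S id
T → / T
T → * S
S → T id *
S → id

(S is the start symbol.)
{ '*', '/', 'id' }

FIRST sets of the non-terminals involved (from the grammar, by fixed-point iteration):
  FIRST(S) = { '*', '/', 'id' }

To compute FIRST(S * S), process the symbols left to right:
Symbol S is a non-terminal. Add FIRST(S) \ {ε} = { '*', '/', 'id' }
S is not nullable (ε ∉ FIRST(S)), so stop here.
FIRST(S * S) = { '*', '/', 'id' }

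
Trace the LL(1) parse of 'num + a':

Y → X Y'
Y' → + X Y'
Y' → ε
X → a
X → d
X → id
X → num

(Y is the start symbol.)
LL(1) parsing maintains a stack (initially the start symbol over $) and the input. At each step: if the stack top is a terminal, match it against the current input token; if it is a non-terminal N, replace it with the RHS of M[N, lookahead] (the unique production whose predict set contains the lookahead).

Stack is shown with the top on the left.

Stack     Input      Action
---------------------------
Y $       num + a $  output Y → X Y'
X Y' $    num + a $  output X → num
num Y' $  num + a $  match 'num'
Y' $      + a $      output Y' → + X Y'
+ X Y' $  + a $      match '+'
X Y' $    a $        output X → a
a Y' $    a $        match 'a'
Y' $      $          output Y' → ε
$         $          accept

The string is accepted.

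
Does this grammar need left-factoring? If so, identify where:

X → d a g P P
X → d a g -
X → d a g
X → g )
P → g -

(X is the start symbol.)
Left-factoring is needed when two productions for the same non-terminal
share a common prefix on the right-hand side.

Productions for X:
  X → d a g P P
  X → d a g -
  X → d a g
  X → g )

Found common prefix 'd a g' in productions for X

Answer: Yes, X has productions with common prefix 'd a g'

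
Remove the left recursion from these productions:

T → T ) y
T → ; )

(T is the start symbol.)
T is directly left-recursive. The standard transformation for
  A → A α₁ | ... | A α_m | β₁ | ... | β_n
is
  A  → β₁ A' | ... | β_n A'
  A' → α₁ A' | ... | α_m A' | ε

T → ; ) becomes T → ; ) T'
T → T ) y becomes T' → ) y T'
Add T' → ε

Resulting grammar:
T → ; ) T'
T' → ) y T'
T' → ε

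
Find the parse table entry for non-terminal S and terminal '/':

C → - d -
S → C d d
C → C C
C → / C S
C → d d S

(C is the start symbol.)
S → C d d

To find M[S, '/'], we find productions for S where '/' is in the predict set (PREDICT(N → α) = (FIRST(α) \ {ε}) ∪ (FOLLOW(N) if α ⇒* ε)).

Relevant sets:
  FIRST(C) = { '-', '/', 'd' }

S → C d d: PREDICT = { '-', '/', 'd' }
  '/' is in predict set, so this production goes in M[S, '/']

M[S, '/'] = S → C d d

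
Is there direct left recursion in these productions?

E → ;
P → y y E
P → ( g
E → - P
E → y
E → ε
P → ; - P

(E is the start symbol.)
No direct left recursion

Direct left recursion occurs when N → N α for some non-terminal N (the right-hand side begins with the left-hand side itself).

E → ;: starts with ';'
P → y y E: starts with y
P → ( g: starts with '('
E → - P: starts with '-'
E → y: starts with y
E → ε: starts with ε
P → ; - P: starts with ';'

No direct left recursion found.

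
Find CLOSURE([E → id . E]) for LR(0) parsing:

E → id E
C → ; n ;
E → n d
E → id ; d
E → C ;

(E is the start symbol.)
{ [C → . ; n ;], [E → . C ;], [E → . id ; d], [E → . id E], [E → . n d], [E → id . E] }

To compute CLOSURE, for each item [A → α.Bβ] where B is a non-terminal, add [B → .γ] for all productions B → γ; repeat for the newly added items until nothing changes.

Start with: [E → id . E]
  [E → id . E] has the dot before E: add [E → . id E], [E → . n d], [E → . id ; d], [E → . C ;]
  [E → . C ;] has the dot before C: add [C → . ; n ;]
No further items can be added.

CLOSURE = { [C → . ; n ;], [E → . C ;], [E → . id ; d], [E → . id E], [E → . n d], [E → id . E] }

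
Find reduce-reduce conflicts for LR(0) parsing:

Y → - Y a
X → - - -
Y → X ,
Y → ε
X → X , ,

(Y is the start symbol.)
Yes — I9: [X → - - - .] vs [Y → .]

A reduce-reduce conflict occurs when an LR(0) state has two complete items [A → α .] and [B → β .] — both call for a reduction, and with no lookahead the parser cannot choose between them.

Augment with Y' → Y and build the canonical LR(0) collection (I0 = CLOSURE({[Y' → . Y]}), then GOTO on every symbol after a dot until no new states appear). It has 10 states:
  I0: { [X → . - - -], [X → . X , ,], [Y → . - Y a], [Y → . X ,], [Y → .], [Y' → . Y] }  — shift, reduce
  I1: { [X → - . - -], [X → . - - -], [X → . X , ,], [Y → - . Y a], [Y → . - Y a], [Y → . X ,], [Y → .] }  — shift, reduce
  I2: { [X → X . , ,], [Y → X . ,] }  — shift
  I3: { [Y' → Y .] }  — accept
  I4: { [X → X , . ,], [Y → X , .] }  — shift, reduce
  I5: { [X → X , , .] }  — reduce
  I6: { [X → - - . -], [X → - . - -], [X → . - - -], [X → . X , ,], [Y → - . Y a], [Y → . - Y a], [Y → . X ,], [Y → .] }  — shift, reduce
  I7: { [Y → - Y . a] }  — shift
  I8: { [Y → - Y a .] }  — reduce
  I9: { [X → - - - .], [X → - - . -], [X → - . - -], [X → . - - -], [X → . X , ,], [Y → - . Y a], [Y → . - Y a], [Y → . X ,], [Y → .] }  — shift, 2 reduces

I9 contains complete items [X → - - - .], [Y → .] — reduce-reduce conflict.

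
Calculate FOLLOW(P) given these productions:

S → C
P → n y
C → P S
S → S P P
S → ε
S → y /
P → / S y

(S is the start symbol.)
{ $, '/', 'n', 'y' }

In C → P S: P is followed by S, add FIRST(S) \ {ε} = { '/', 'n', 'y' }
  S is nullable, so also add FOLLOW(C)
In S → S P P: P is followed by P, add FIRST(P) \ {ε} = { '/', 'n' }
In S → S P P: P is at the end, add FOLLOW(S)

The FOLLOW sets referred to above (computed the same way, to a fixed point):
  FOLLOW(C) = { $, '/', 'n', 'y' }
  FOLLOW(S) = { $, '/', 'n', 'y' }

Taking the union: FOLLOW(P) = { $, '/', 'n', 'y' }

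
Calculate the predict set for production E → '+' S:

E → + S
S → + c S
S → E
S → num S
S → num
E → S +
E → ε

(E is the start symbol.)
{ '+' }

PREDICT(E → '+' S) = (FIRST(RHS) \ {ε}) ∪ (FOLLOW(E) if ε ∈ FIRST(RHS), i.e. RHS ⇒* ε)
FIRST('+' S) = { '+' }
ε ∉ FIRST('+' S), so FOLLOW(E) is not added.
PREDICT(E → '+' S) = { '+' }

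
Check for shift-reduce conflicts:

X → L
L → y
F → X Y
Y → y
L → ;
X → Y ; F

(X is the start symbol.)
No shift-reduce conflicts

A shift-reduce conflict occurs when an LR(0) state has both:
  - a complete (reduce) item [A → α .] (dot at the end), and
  - a shift item [B → β . c γ] (dot before a terminal).

Augment with X' → X and build the canonical LR(0) collection (I0 = CLOSURE({[X' → . X]}), then GOTO on every symbol after a dot until no new states appear). It has 11 states:
  I0: { [L → . ;], [L → . y], [X → . L], [X → . Y ; F], [X' → . X], [Y → . y] }  — shift
  I1: { [L → ; .] }  — reduce
  I2: { [X → L .] }  — reduce
  I3: { [X' → X .] }  — accept
  I4: { [X → Y . ; F] }  — shift
  I5: { [L → y .], [Y → y .] }  — 2 reduces
  I6: { [F → . X Y], [L → . ;], [L → . y], [X → . L], [X → . Y ; F], [X → Y ; . F], [Y → . y] }  — shift
  I7: { [X → Y ; F .] }  — reduce
  I8: { [F → X . Y], [Y → . y] }  — shift
  I9: { [F → X Y .] }  — reduce
  I10: { [Y → y .] }  — reduce

No state contains both a complete item and a shift item.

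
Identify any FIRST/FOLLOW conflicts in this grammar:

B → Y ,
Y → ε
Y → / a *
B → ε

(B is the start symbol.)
Nullable non-terminals: B, Y.
FIRST sets used below: FIRST(Y) = { '/', ε }

B: nullable alternative(s) B → ε; FOLLOW(B) = { $ }
  B → Y ,: FIRST \ {ε} = { ',', '/' } — disjoint from FOLLOW(B)
  B → ε: FIRST \ {ε} = { } — this is the only nullable alternative, skip

Y: nullable alternative(s) Y → ε; FOLLOW(Y) = { ',' }
  Y → ε: FIRST \ {ε} = { } — this is the only nullable alternative, skip
  Y → / a *: FIRST \ {ε} = { '/' } — disjoint from FOLLOW(Y)

No FIRST/FOLLOW conflicts found.

Answer: No FIRST/FOLLOW conflicts.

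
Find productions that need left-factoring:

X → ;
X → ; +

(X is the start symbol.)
Yes, X has productions with common prefix ';'

Left-factoring is needed when two productions for the same non-terminal
share a common prefix on the right-hand side.

Productions for X:
  X → ;
  X → ; +

Found common prefix ';' in productions for X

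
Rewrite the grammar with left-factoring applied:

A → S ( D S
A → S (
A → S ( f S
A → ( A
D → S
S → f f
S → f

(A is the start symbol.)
A → S ( A'
A' → D S
A' → ε
A' → f S
A → ( A
D → S
S → f S'
S' → f
S' → ε

Left-factoring transforms A → αβ₁ | αβ₂ into A → αA' and A' → β₁ | β₂
(α is the longest common prefix among the alternatives). Repeat until
no nonterminal has two alternatives with a common prefix.

Round 1: A has alternatives sharing prefix 'S ('. Introduce A': A → S ( A'
  Add: A' → D S
  Add: A' → ε
  Add: A' → f S

Round 2: S has alternatives sharing prefix 'f'. Introduce S': S → f S'
  Add: S' → f
  Add: S' → ε

No remaining common prefixes — done.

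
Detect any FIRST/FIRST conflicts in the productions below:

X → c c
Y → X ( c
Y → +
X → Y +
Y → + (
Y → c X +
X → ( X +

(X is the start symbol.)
Yes. X → c c / X → Y '+' on { 'c' }; X → Y '+' / X → '(' X '+' on { '(' }; Y → X '(' c / Y → '+' on { '+' }; Y → X '(' c / Y → '+' '(' on { '+' }; Y → X '(' c / Y → c X '+' on { 'c' }; Y → '+' / Y → '+' '(' on { '+' }

A FIRST/FIRST conflict occurs when two productions N → α and N → β for the same non-terminal have FIRST(α) ∩ FIRST(β) ≠ ∅ (with ε ∈ FIRST of a nullable right-hand side, so two nullable alternatives also conflict).

FIRST sets of the non-terminals at (or reachable through a nullable prefix from) the front of some alternative:
  FIRST(Y) = { '(', '+', 'c' }
  FIRST(X) = { '(', '+', 'c' }

Productions for X:
  X → c c: FIRST = { 'c' }
  X → Y +: FIRST = { '(', '+', 'c' }
  X → ( X +: FIRST = { '(' }
Productions for Y:
  Y → X ( c: FIRST = { '(', '+', 'c' }
  Y → +: FIRST = { '+' }
  Y → + (: FIRST = { '+' }
  Y → c X +: FIRST = { 'c' }

Conflict for X: X → c c and X → Y +
  Overlap: { 'c' }
Conflict for X: X → Y + and X → ( X +
  Overlap: { '(' }
Conflict for Y: Y → X ( c and Y → +
  Overlap: { '+' }
Conflict for Y: Y → X ( c and Y → + (
  Overlap: { '+' }
Conflict for Y: Y → X ( c and Y → c X +
  Overlap: { 'c' }
Conflict for Y: Y → + and Y → + (
  Overlap: { '+' }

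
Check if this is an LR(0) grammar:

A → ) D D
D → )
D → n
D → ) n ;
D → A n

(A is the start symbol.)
Augment with A' → A and build the canonical LR(0) collection (I0 = CLOSURE({[A' → . A]}), then GOTO on every symbol after a dot until no new states appear). It has 11 states:
  I0: { [A → . ) D D], [A' → . A] }  — shift
  I1: { [A → ) . D D], [A → . ) D D], [D → . ) n ;], [D → . )], [D → . A n], [D → . n] }  — shift
  I2: { [A' → A .] }  — accept
  I3: { [A → ) . D D], [A → . ) D D], [D → ) . n ;], [D → ) .], [D → . ) n ;], [D → . )], [D → . A n], [D → . n] }  — shift, reduce
  I4: { [D → A . n] }  — shift
  I5: { [A → ) D . D], [A → . ) D D], [D → . ) n ;], [D → . )], [D → . A n], [D → . n] }  — shift
  I6: { [D → n .] }  — reduce
  I7: { [A → ) D D .] }  — reduce
  I8: { [D → A n .] }  — reduce
  I9: { [D → ) n . ;], [D → n .] }  — shift, reduce
  I10: { [D → ) n ; .] }  — reduce

Conflict in state I3:
  Shift-reduce conflict between [D → ) .] and [A → . ) D D]
So the grammar is NOT LR(0).

Answer: No. Shift-reduce conflict between [D → ) .] and [A → . ) D D]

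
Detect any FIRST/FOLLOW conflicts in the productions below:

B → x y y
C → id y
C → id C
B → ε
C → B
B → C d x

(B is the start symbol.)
A FIRST/FOLLOW conflict occurs when a non-terminal N has a nullable alternative N → β (β ⇒* ε) and another alternative N → α with FIRST(α) ∩ FOLLOW(N) ≠ ∅: on such a lookahead the parser cannot decide between expanding α and letting N vanish via β.

Nullable non-terminals: B, C.
FIRST sets used below: FIRST(C) = { 'd', 'id', 'x', ε }, FIRST(B) = { 'd', 'id', 'x', ε }

B: nullable alternative(s) B → ε; FOLLOW(B) = { $, 'd' }
  B → x y y: FIRST \ {ε} = { 'x' } — disjoint from FOLLOW(B)
  B → ε: FIRST \ {ε} = { } — this is the only nullable alternative, skip
  B → C d x: FIRST \ {ε} = { 'd', 'id', 'x' } — overlaps FOLLOW(B) on { 'd' }: CONFLICT

C: nullable alternative(s) C → B; FOLLOW(C) = { 'd' }
  C → id y: FIRST \ {ε} = { 'id' } — disjoint from FOLLOW(C)
  C → id C: FIRST \ {ε} = { 'id' } — disjoint from FOLLOW(C)
  C → B: FIRST \ {ε} = { 'd', 'id', 'x' } — this is the only nullable alternative, skip

So the grammar has 1 FIRST/FOLLOW conflict (marked CONFLICT above).

Answer: Yes. B → C d x with FOLLOW(B) on { 'd' }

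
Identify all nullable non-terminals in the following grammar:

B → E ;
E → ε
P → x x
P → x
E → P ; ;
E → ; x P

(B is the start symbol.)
{ 'E' }

A non-terminal is nullable if it can derive ε (the empty string): either it has an ε-production, or it has a production whose right-hand side consists entirely of nullable non-terminals.

ε-productions: E → ε
So E is immediately nullable.
No further non-terminal can be added: every production for the remaining non-terminals contains a terminal or a non-nullable non-terminal.
Nullable = { 'E' }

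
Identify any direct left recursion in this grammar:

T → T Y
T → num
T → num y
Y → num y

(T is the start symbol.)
Yes, T is left-recursive

Direct left recursion occurs when N → N α for some non-terminal N (the right-hand side begins with the left-hand side itself).

T → T Y: LEFT RECURSIVE (starts with T)
T → num: starts with num
T → num y: starts with num
Y → num y: starts with num

The grammar has direct left recursion on: T.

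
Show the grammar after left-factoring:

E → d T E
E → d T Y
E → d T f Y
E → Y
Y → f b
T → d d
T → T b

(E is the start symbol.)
E → d T E'
E' → E
E' → Y
E' → f Y
E → Y
Y → f b
T → d d
T → T b

Left-factoring transforms A → αβ₁ | αβ₂ into A → αA' and A' → β₁ | β₂
(α is the longest common prefix among the alternatives). Repeat until
no nonterminal has two alternatives with a common prefix.

Round 1: E has alternatives sharing prefix 'd T'. Introduce E': E → d T E'
  Add: E' → E
  Add: E' → Y
  Add: E' → f Y

No remaining common prefixes — done.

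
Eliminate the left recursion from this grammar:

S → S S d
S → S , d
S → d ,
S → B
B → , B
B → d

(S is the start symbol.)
S → d , S'
S → B S'
S' → S d S'
S' → , d S'
S' → ε
B → , B
B → d

S is directly left-recursive. The standard transformation for
  A → A α₁ | ... | A α_m | β₁ | ... | β_n
is
  A  → β₁ A' | ... | β_n A'
  A' → α₁ A' | ... | α_m A' | ε

S → d , becomes S → d , S'
S → B becomes S → B S'
S → S S d becomes S' → S d S'
S → S , d becomes S' → , d S'
Add S' → ε

Productions for other non-terminals are unchanged:
  B → , B
  B → d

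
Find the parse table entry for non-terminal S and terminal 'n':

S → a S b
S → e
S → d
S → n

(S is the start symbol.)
S → n

To find M[S, 'n'], we find productions for S where 'n' is in the predict set (PREDICT(N → α) = (FIRST(α) \ {ε}) ∪ (FOLLOW(N) if α ⇒* ε)).

S → a S b: PREDICT = { 'a' }
S → e: PREDICT = { 'e' }
S → d: PREDICT = { 'd' }
S → n: PREDICT = { 'n' }
  'n' is in predict set, so this production goes in M[S, 'n']

M[S, 'n'] = S → n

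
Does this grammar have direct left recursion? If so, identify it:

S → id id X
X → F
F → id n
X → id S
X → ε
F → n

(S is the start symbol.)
No direct left recursion

S → id id X: starts with id
X → F: starts with F
F → id n: starts with id
X → id S: starts with id
X → ε: starts with ε
F → n: starts with n

No direct left recursion found.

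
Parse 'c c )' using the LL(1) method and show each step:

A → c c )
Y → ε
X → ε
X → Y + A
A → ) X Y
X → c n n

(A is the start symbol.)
LL(1) parsing maintains a stack (initially the start symbol over $) and the input. At each step: if the stack top is a terminal, match it against the current input token; if it is a non-terminal N, replace it with the RHS of M[N, lookahead] (the unique production whose predict set contains the lookahead).

Stack is shown with the top on the left.

Stack    Input    Action
------------------------
A $      c c ) $  output A → c c )
c c ) $  c c ) $  match 'c'
c ) $    c ) $    match 'c'
) $      ) $      match ')'
$        $        accept

The string is accepted.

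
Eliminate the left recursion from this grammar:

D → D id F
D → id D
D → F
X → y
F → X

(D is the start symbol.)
D is directly left-recursive. The standard transformation for
  A → A α₁ | ... | A α_m | β₁ | ... | β_n
is
  A  → β₁ A' | ... | β_n A'
  A' → α₁ A' | ... | α_m A' | ε

D → id D becomes D → id D D'
D → F becomes D → F D'
D → D id F becomes D' → id F D'
Add D' → ε

Productions for other non-terminals are unchanged:
  X → y
  F → X

Resulting grammar:
D → id D D'
D → F D'
D' → id F D'
D' → ε
X → y
F → X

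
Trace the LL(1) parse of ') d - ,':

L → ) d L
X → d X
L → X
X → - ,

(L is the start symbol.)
LL(1) parsing maintains a stack (initially the start symbol over $) and the input. At each step: if the stack top is a terminal, match it against the current input token; if it is a non-terminal N, replace it with the RHS of M[N, lookahead] (the unique production whose predict set contains the lookahead).

Stack is shown with the top on the left.

Stack    Input      Action
--------------------------
L $      ) d - , $  output L → ) d L
) d L $  ) d - , $  match ')'
d L $    d - , $    match 'd'
L $      - , $      output L → X
X $      - , $      output X → - ,
- , $    - , $      match '-'
, $      , $        match ','
$        $          accept

The string is accepted.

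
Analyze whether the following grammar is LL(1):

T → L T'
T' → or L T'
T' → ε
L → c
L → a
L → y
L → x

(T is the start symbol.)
Yes, the grammar is LL(1).

Relevant sets:
  FOLLOW(T') = { $ }

For T':
  PREDICT(T' → or L T') = { 'or' }
  PREDICT(T' → ε) = { $ }
For L:
  PREDICT(L → c) = { 'c' }
  PREDICT(L → a) = { 'a' }
  PREDICT(L → y) = { 'y' }
  PREDICT(L → x) = { 'x' }
T has a single production, so nothing to check there.

All predict sets are disjoint. The grammar IS LL(1).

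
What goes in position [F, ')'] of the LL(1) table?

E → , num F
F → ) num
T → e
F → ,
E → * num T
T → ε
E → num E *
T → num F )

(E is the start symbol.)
To find M[F, ')'], we find productions for F where ')' is in the predict set (PREDICT(N → α) = (FIRST(α) \ {ε}) ∪ (FOLLOW(N) if α ⇒* ε)).

F → ) num: PREDICT = { ')' }
  ')' is in predict set, so this production goes in M[F, ')']
F → ,: PREDICT = { ',' }

M[F, ')'] = F → ) num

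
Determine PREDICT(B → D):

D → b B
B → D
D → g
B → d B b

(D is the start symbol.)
{ 'b', 'g' }

PREDICT(B → D) = (FIRST(RHS) \ {ε}) ∪ (FOLLOW(B) if ε ∈ FIRST(RHS), i.e. RHS ⇒* ε)
FIRST(D) = { 'b', 'g' }
FIRST(D) = { 'b', 'g' }
ε ∉ FIRST(D), so FOLLOW(B) is not added.
PREDICT(B → D) = { 'b', 'g' }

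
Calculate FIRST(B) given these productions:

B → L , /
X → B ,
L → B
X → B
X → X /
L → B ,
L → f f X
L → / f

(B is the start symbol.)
FIRST sets of the other non-terminals involved (by the same procedure, iterated to a fixed point):
  FIRST(L) = { '/', 'f' }

From B → L , /:
  - L is a non-terminal: add FIRST(L) \ {ε} = { '/', 'f' }
    L is not nullable, so stop

Collecting: FIRST(B) = { '/', 'f' }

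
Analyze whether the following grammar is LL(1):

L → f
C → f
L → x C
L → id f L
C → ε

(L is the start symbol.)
Relevant sets:
  FOLLOW(C) = { $ }

For L:
  PREDICT(L → f) = { 'f' }
  PREDICT(L → x C) = { 'x' }
  PREDICT(L → id f L) = { 'id' }
For C:
  PREDICT(C → f) = { 'f' }
  PREDICT(C → ε) = { $ }

All predict sets are disjoint. The grammar IS LL(1).

Answer: Yes, the grammar is LL(1).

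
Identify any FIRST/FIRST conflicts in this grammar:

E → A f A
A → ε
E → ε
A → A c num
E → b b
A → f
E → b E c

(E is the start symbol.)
FIRST sets of the non-terminals at (or reachable through a nullable prefix from) the front of some alternative:
  FIRST(A) = { 'c', 'f', ε }

Productions for E:
  E → A f A: FIRST = { 'c', 'f' }
  E → ε: FIRST = { ε }
  E → b b: FIRST = { 'b' }
  E → b E c: FIRST = { 'b' }
Productions for A:
  A → ε: FIRST = { ε }
  A → A c num: FIRST = { 'c', 'f' }
  A → f: FIRST = { 'f' }

Conflict for E: E → b b and E → b E c
  Overlap: { 'b' }
Conflict for A: A → A c num and A → f
  Overlap: { 'f' }

Answer: Yes. E → b b / E → b E c on { 'b' }; A → A c num / A → f on { 'f' }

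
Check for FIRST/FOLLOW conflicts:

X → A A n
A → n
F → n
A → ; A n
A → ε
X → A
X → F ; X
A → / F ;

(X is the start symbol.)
Yes. A → n with FOLLOW(A) on { 'n' }; A → ';' A n with FOLLOW(A) on { ';' }; A → '/' F ';' with FOLLOW(A) on { '/' }

A FIRST/FOLLOW conflict occurs when a non-terminal N has a nullable alternative N → β (β ⇒* ε) and another alternative N → α with FIRST(α) ∩ FOLLOW(N) ≠ ∅: on such a lookahead the parser cannot decide between expanding α and letting N vanish via β.

Nullable non-terminals: A, X.
FIRST sets used below: FIRST(A) = { '/', ';', 'n', ε }, FIRST(F) = { 'n' }

A: nullable alternative(s) A → ε; FOLLOW(A) = { $, '/', ';', 'n' }
  A → n: FIRST \ {ε} = { 'n' } — overlaps FOLLOW(A) on { 'n' }: CONFLICT
  A → ; A n: FIRST \ {ε} = { ';' } — overlaps FOLLOW(A) on { ';' }: CONFLICT
  A → ε: FIRST \ {ε} = { } — this is the only nullable alternative, skip
  A → / F ;: FIRST \ {ε} = { '/' } — overlaps FOLLOW(A) on { '/' }: CONFLICT

X: nullable alternative(s) X → A; FOLLOW(X) = { $ }
  X → A A n: FIRST \ {ε} = { '/', ';', 'n' } — disjoint from FOLLOW(X)
  X → A: FIRST \ {ε} = { '/', ';', 'n' } — this is the only nullable alternative, skip
  X → F ; X: FIRST \ {ε} = { 'n' } — disjoint from FOLLOW(X)

F has no nullable alternative, so no FIRST/FOLLOW check is needed there.

So the grammar has 3 FIRST/FOLLOW conflicts (marked CONFLICT above).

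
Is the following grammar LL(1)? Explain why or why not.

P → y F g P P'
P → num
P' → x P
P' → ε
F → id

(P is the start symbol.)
No. Predict set conflict for P': { 'x' }

A grammar is LL(1) if for each non-terminal N with multiple productions, the predict sets of those productions are pairwise disjoint, where PREDICT(N → α) = (FIRST(α) \ {ε}) ∪ (FOLLOW(N) if α ⇒* ε).

Relevant sets:
  FOLLOW(P') = { $, 'x' }

For P:
  PREDICT(P → y F g P P') = { 'y' }
  PREDICT(P → num) = { 'num' }
For P':
  PREDICT(P' → x P) = { 'x' }
  PREDICT(P' → ε) = { $, 'x' }
F has a single production, so nothing to check there.

Conflict found: Predict set conflict for P': { 'x' }
The grammar is NOT LL(1).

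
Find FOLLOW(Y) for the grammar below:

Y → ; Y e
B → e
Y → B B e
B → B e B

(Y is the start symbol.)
{ $, 'e' }

Y is the start symbol, so $ ∈ FOLLOW(Y).
In Y → ; Y e: Y is followed by e, add FIRST(e) \ {ε} = { 'e' }

Taking the union: FOLLOW(Y) = { $, 'e' }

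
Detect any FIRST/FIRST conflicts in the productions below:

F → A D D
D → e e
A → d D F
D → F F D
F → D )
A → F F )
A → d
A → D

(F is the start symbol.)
Yes. F → A D D / F → D ')' on { 'd', 'e' }; D → e e / D → F F D on { 'e' }; A → d D F / A → F F ')' on { 'd' }; A → d D F / A → d on { 'd' }; A → d D F / A → D on { 'd' }; A → F F ')' / A → d on { 'd' }; A → F F ')' / A → D on { 'd', 'e' }; A → d / A → D on { 'd' }

FIRST sets of the non-terminals at (or reachable through a nullable prefix from) the front of some alternative:
  FIRST(A) = { 'd', 'e' }
  FIRST(D) = { 'd', 'e' }
  FIRST(F) = { 'd', 'e' }

Productions for F:
  F → A D D: FIRST = { 'd', 'e' }
  F → D ): FIRST = { 'd', 'e' }
Productions for D:
  D → e e: FIRST = { 'e' }
  D → F F D: FIRST = { 'd', 'e' }
Productions for A:
  A → d D F: FIRST = { 'd' }
  A → F F ): FIRST = { 'd', 'e' }
  A → d: FIRST = { 'd' }
  A → D: FIRST = { 'd', 'e' }

Conflict for F: F → A D D and F → D )
  Overlap: { 'd', 'e' }
Conflict for D: D → e e and D → F F D
  Overlap: { 'e' }
Conflict for A: A → d D F and A → F F )
  Overlap: { 'd' }
Conflict for A: A → d D F and A → d
  Overlap: { 'd' }
Conflict for A: A → d D F and A → D
  Overlap: { 'd' }
Conflict for A: A → F F ) and A → d
  Overlap: { 'd' }
Conflict for A: A → F F ) and A → D
  Overlap: { 'd', 'e' }
Conflict for A: A → d and A → D
  Overlap: { 'd' }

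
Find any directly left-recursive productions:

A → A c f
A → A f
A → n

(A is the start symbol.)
Direct left recursion occurs when N → N α for some non-terminal N (the right-hand side begins with the left-hand side itself).

A → A c f: LEFT RECURSIVE (starts with A)
A → A f: LEFT RECURSIVE (starts with A)
A → n: starts with n

The grammar has direct left recursion on: A.

Answer: Yes, A is left-recursive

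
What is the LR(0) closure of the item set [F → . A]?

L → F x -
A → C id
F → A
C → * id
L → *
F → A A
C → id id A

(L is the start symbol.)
{ [A → . C id], [C → . * id], [C → . id id A], [F → . A] }

Start with: [F → . A]
  [F → . A] has the dot before A: add [A → . C id]
  [A → . C id] has the dot before C: add [C → . * id], [C → . id id A]
No further items can be added.

CLOSURE = { [A → . C id], [C → . * id], [C → . id id A], [F → . A] }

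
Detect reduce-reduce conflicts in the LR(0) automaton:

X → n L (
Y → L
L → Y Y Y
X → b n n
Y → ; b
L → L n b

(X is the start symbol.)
No reduce-reduce conflicts

A reduce-reduce conflict occurs when an LR(0) state has two complete items [A → α .] and [B → β .] — both call for a reduction, and with no lookahead the parser cannot choose between them.

Augment with X' → X and build the canonical LR(0) collection (I0 = CLOSURE({[X' → . X]}), then GOTO on every symbol after a dot until no new states appear). It has 16 states:
  I0: { [X → . b n n], [X → . n L (], [X' → . X] }  — shift
  I1: { [X' → X .] }  — accept
  I2: { [X → b . n n] }  — shift
  I3: { [L → . L n b], [L → . Y Y Y], [X → n . L (], [Y → . ; b], [Y → . L] }  — shift
  I4: { [Y → ; . b] }  — shift
  I5: { [L → L . n b], [X → n L . (], [Y → L .] }  — shift, reduce
  I6: { [L → . L n b], [L → . Y Y Y], [L → Y . Y Y], [Y → . ; b], [Y → . L] }  — shift
  I7: { [L → L . n b], [Y → L .] }  — shift, reduce
  I8: { [L → . L n b], [L → . Y Y Y], [L → Y . Y Y], [L → Y Y . Y], [Y → . ; b], [Y → . L] }  — shift
  I9: { [L → . L n b], [L → . Y Y Y], [L → Y . Y Y], [L → Y Y . Y], [L → Y Y Y .], [Y → . ; b], [Y → . L] }  — shift, reduce
  I10: { [L → L n . b] }  — shift
  I11: { [L → L n b .] }  — reduce
  I12: { [X → n L ( .] }  — reduce
  I13: { [Y → ; b .] }  — reduce
  I14: { [X → b n . n] }  — shift
  I15: { [X → b n n .] }  — reduce

No state contains more than one complete item.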